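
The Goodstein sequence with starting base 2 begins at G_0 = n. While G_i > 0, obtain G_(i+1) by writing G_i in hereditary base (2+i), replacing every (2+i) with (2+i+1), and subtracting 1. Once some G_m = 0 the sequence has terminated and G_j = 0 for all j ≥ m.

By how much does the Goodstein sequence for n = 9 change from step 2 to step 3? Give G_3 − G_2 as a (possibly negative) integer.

[0] 9 ≡ 2^(2 + 1) + 1 (base 2). Lift 3: 82. −1: 81.
[1] 81 ≡ 3^(3 + 1) (base 3). Lift 4: 1024. −1: 1023.
[2] 1023 ≡ 3·4^4 + 3·4^3 + 3·4^2 + 3·4 + 3 (base 4). Lift 5: 9843. −1: 9842.

8819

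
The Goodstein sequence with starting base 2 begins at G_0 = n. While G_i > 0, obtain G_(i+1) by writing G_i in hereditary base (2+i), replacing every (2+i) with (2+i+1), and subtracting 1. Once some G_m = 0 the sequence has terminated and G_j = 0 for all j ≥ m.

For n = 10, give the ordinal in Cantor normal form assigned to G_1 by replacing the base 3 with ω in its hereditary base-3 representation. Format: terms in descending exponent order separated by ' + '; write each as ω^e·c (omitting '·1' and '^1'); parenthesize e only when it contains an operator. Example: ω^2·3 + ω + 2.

10 —HB2→ 2^(2 + 1) + 2 —bump→ 3^(3 + 1) + 3 = 84 —(−1)→ 83
83 —HB3→ 3^(3 + 1) + 2 —bump→ 4^(4 + 1) + 2 = 1026 —(−1)→ 1025

ω^(ω + 1) + 2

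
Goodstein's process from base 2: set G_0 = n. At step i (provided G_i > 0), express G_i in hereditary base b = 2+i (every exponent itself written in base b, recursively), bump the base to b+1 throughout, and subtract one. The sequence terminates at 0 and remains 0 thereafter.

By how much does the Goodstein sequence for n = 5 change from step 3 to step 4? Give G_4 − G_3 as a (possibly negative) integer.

G_0=5  [base 2] 2^2 + 1  →[2↦3]→  3^3 + 1 = 28  −1 ⇒ G_1=27
G_1=27  [base 3] 3^3  →[3↦4]→  4^4 = 256  −1 ⇒ G_2=255
G_2=255  [base 4] 3·4^3 + 3·4^2 + 3·4 + 3  →[4↦5]→  3·5^3 + 3·5^2 + 3·5 + 3 = 468  −1 ⇒ G_3=467
G_3=467  [base 5] 3·5^3 + 3·5^2 + 3·5 + 2  →[5↦6]→  3·6^3 + 3·6^2 + 3·6 + 2 = 776  −1 ⇒ G_4=775

308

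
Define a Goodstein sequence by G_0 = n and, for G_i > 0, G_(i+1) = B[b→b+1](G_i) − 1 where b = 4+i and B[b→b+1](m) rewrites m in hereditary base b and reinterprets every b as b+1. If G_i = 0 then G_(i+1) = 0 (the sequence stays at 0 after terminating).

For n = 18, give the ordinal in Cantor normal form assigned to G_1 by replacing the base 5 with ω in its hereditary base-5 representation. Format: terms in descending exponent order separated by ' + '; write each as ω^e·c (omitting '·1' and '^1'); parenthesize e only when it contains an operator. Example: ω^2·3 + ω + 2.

G_0 = 18. HB_4(18) = 4^2 + 2. Bump = 27. G_1 = 26.
G_1 = 26. HB_5(26) = 5^2 + 1. Bump = 37. G_2 = 36.

ω^2 + 1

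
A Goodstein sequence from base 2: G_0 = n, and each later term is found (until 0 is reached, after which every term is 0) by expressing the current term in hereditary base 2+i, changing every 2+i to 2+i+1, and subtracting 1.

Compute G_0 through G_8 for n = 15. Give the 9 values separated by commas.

15, 111, 1283, 18752, 326593, 6588344, 150994943, 3524450280, 100077777775

step 0: 15 = 2^(2 + 1) + 2^2 + 2 + 1; sub 3 for 2: 3^(3 + 1) + 3^3 + 3 + 1; = 112; G_1 = 112−1 = 111
step 1: 111 = 3^(3 + 1) + 3^3 + 3; sub 4 for 3: 4^(4 + 1) + 4^4 + 4; = 1284; G_2 = 1284−1 = 1283
step 2: 1283 = 4^(4 + 1) + 4^4 + 3; sub 5 for 4: 5^(5 + 1) + 5^5 + 3; = 18753; G_3 = 18753−1 = 18752
step 3: 18752 = 5^(5 + 1) + 5^5 + 2; sub 6 for 5: 6^(6 + 1) + 6^6 + 2; = 326594; G_4 = 326594−1 = 326593
step 4: 326593 = 6^(6 + 1) + 6^6 + 1; sub 7 for 6: 7^(7 + 1) + 7^7 + 1; = 6588345; G_5 = 6588345−1 = 6588344
step 5: 6588344 = 7^(7 + 1) + 7^7; sub 8 for 7: 8^(8 + 1) + 8^8; = 150994944; G_6 = 150994944−1 = 150994943
step 6: 150994943 = 8^(8 + 1) + 7·8^7 + 7·8^6 + 7·8^5 + 7·8^4 + 7·8^3 + 7·8^2 + 7·8 + 7; sub 9 for 8: 9^(9 + 1) + 7·9^7 + 7·9^6 + 7·9^5 + 7·9^4 + 7·9^3 + 7·9^2 + 7·9 + 7; = 3524450281; G_7 = 3524450281−1 = 3524450280
step 7: 3524450280 = 9^(9 + 1) + 7·9^7 + 7·9^6 + 7·9^5 + 7·9^4 + 7·9^3 + 7·9^2 + 7·9 + 6; sub 10 for 9: 10^(10 + 1) + 7·10^7 + 7·10^6 + 7·10^5 + 7·10^4 + 7·10^3 + 7·10^2 + 7·10 + 6; = 100077777776; G_8 = 100077777776−1 = 100077777775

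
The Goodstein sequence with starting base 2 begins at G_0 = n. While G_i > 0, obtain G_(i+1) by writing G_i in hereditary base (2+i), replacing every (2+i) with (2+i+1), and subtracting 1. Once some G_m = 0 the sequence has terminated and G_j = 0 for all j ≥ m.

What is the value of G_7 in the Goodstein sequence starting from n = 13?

3486786855

base 2: 13 = 2^(2 + 1) + 2^2 + 1; at 3: 3^(3 + 1) + 3^3 + 1 = 109; next = 108
base 3: 108 = 3^(3 + 1) + 3^3; at 4: 4^(4 + 1) + 4^4 = 1280; next = 1279
base 4: 1279 = 4^(4 + 1) + 3·4^3 + 3·4^2 + 3·4 + 3; at 5: 5^(5 + 1) + 3·5^3 + 3·5^2 + 3·5 + 3 = 16093; next = 16092
base 5: 16092 = 5^(5 + 1) + 3·5^3 + 3·5^2 + 3·5 + 2; at 6: 6^(6 + 1) + 3·6^3 + 3·6^2 + 3·6 + 2 = 280712; next = 280711
base 6: 280711 = 6^(6 + 1) + 3·6^3 + 3·6^2 + 3·6 + 1; at 7: 7^(7 + 1) + 3·7^3 + 3·7^2 + 3·7 + 1 = 5765999; next = 5765998
base 7: 5765998 = 7^(7 + 1) + 3·7^3 + 3·7^2 + 3·7; at 8: 8^(8 + 1) + 3·8^3 + 3·8^2 + 3·8 = 134219480; next = 134219479
base 8: 134219479 = 8^(8 + 1) + 3·8^3 + 3·8^2 + 2·8 + 7; at 9: 9^(9 + 1) + 3·9^3 + 3·9^2 + 2·9 + 7 = 3486786856; next = 3486786855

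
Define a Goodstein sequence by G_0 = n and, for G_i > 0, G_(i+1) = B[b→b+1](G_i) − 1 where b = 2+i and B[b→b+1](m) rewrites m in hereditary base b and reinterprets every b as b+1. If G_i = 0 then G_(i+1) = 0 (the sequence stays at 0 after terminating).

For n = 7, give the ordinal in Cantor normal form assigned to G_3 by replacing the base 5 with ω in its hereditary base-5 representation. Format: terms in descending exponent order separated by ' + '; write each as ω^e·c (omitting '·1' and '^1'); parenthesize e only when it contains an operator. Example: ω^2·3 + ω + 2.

step 0: 7 = 2^2 + 2 + 1; sub 3 for 2: 3^3 + 3 + 1; = 31; G_1 = 31−1 = 30
step 1: 30 = 3^3 + 3; sub 4 for 3: 4^4 + 4; = 260; G_2 = 260−1 = 259
step 2: 259 = 4^4 + 3; sub 5 for 4: 5^5 + 3; = 3128; G_3 = 3128−1 = 3127
step 3: 3127 = 5^5 + 2; sub 6 for 5: 6^6 + 2; = 46658; G_4 = 46658−1 = 46657

ω^ω + 2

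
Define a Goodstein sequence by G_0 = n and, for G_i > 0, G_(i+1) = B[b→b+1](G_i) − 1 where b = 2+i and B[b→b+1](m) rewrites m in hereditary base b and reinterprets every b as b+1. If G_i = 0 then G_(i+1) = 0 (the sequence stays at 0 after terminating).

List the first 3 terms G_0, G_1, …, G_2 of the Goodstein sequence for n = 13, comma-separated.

13, 108, 1279

[0] 13 ≡ 2^(2 + 1) + 2^2 + 1 (base 2). Lift 3: 109. −1: 108.
[1] 108 ≡ 3^(3 + 1) + 3^3 (base 3). Lift 4: 1280. −1: 1279.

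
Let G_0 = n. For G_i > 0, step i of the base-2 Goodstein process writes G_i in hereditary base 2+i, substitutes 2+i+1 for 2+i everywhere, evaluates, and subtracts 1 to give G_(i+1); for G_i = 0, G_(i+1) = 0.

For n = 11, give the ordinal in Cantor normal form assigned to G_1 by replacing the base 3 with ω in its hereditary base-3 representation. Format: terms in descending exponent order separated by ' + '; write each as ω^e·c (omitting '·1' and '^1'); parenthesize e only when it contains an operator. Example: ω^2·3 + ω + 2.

(0) 11|_2 = 2^(2 + 1) + 2 + 1 ↦ 3^(3 + 1) + 3 + 1|_3 = 85 ⇒ 84
(1) 84|_3 = 3^(3 + 1) + 3 ↦ 4^(4 + 1) + 4|_4 = 1028 ⇒ 1027

ω^(ω + 1) + ω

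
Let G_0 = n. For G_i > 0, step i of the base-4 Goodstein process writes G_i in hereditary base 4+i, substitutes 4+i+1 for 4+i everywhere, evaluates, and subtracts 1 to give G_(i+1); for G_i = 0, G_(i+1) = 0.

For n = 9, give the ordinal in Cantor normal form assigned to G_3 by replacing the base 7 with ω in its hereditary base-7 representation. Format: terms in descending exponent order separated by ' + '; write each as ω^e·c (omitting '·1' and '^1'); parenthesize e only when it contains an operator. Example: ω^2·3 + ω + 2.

ω + 4

G_0=9  [base 4] 2·4 + 1  →[4↦5]→  2·5 + 1 = 11  −1 ⇒ G_1=10
G_1=10  [base 5] 2·5  →[5↦6]→  2·6 = 12  −1 ⇒ G_2=11
G_2=11  [base 6] 6 + 5  →[6↦7]→  7 + 5 = 12  −1 ⇒ G_3=11
G_3=11  [base 7] 7 + 4  →[7↦8]→  8 + 4 = 12  −1 ⇒ G_4=11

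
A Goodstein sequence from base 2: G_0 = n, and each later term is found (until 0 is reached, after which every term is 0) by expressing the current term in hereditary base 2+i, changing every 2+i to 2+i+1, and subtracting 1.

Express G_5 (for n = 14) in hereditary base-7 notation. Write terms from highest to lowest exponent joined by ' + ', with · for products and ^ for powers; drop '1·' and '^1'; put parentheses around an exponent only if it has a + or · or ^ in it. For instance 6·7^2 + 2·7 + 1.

G_0 = 14. HB_2(14) = 2^(2 + 1) + 2^2 + 2. Bump = 111. G_1 = 110.
G_1 = 110. HB_3(110) = 3^(3 + 1) + 3^3 + 2. Bump = 1282. G_2 = 1281.
G_2 = 1281. HB_4(1281) = 4^(4 + 1) + 4^4 + 1. Bump = 18751. G_3 = 18750.
G_3 = 18750. HB_5(18750) = 5^(5 + 1) + 5^5. Bump = 326592. G_4 = 326591.
G_4 = 326591. HB_6(326591) = 6^(6 + 1) + 5·6^5 + 5·6^4 + 5·6^3 + 5·6^2 + 5·6 + 5. Bump = 5862841. G_5 = 5862840.
G_5 = 5862840. HB_7(5862840) = 7^(7 + 1) + 5·7^5 + 5·7^4 + 5·7^3 + 5·7^2 + 5·7 + 4. Bump = 134404972. G_6 = 134404971.

7^(7 + 1) + 5·7^5 + 5·7^4 + 5·7^3 + 5·7^2 + 5·7 + 4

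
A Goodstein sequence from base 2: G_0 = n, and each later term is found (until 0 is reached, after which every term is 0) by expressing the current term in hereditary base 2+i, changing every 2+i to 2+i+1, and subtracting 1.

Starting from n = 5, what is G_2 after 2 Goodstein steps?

255

G_0 = 5. HB_2(5) = 2^2 + 1. Bump = 28. G_1 = 27.
G_1 = 27. HB_3(27) = 3^3. Bump = 256. G_2 = 255.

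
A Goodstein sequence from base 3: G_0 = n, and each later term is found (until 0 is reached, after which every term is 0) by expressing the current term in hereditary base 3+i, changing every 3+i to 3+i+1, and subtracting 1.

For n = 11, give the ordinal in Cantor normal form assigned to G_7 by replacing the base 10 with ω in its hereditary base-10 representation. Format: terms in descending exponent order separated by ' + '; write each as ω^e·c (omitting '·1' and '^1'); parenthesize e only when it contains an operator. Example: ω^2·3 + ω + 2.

base 3: 11 = 3^2 + 2; at 4: 4^2 + 2 = 18; next = 17
base 4: 17 = 4^2 + 1; at 5: 5^2 + 1 = 26; next = 25
base 5: 25 = 5^2; at 6: 6^2 = 36; next = 35
base 6: 35 = 5·6 + 5; at 7: 5·7 + 5 = 40; next = 39
base 7: 39 = 5·7 + 4; at 8: 5·8 + 4 = 44; next = 43
base 8: 43 = 5·8 + 3; at 9: 5·9 + 3 = 48; next = 47
base 9: 47 = 5·9 + 2; at 10: 5·10 + 2 = 52; next = 51

ω·5 + 1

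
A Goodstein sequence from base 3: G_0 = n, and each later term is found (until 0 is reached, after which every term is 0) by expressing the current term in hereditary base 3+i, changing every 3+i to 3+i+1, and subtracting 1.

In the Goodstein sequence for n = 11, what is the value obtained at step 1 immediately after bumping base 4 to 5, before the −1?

26

base 3: 11 = 3^2 + 2; at 4: 4^2 + 2 = 18; next = 17
base 4: 17 = 4^2 + 1; at 5: 5^2 + 1 = 26; next = 25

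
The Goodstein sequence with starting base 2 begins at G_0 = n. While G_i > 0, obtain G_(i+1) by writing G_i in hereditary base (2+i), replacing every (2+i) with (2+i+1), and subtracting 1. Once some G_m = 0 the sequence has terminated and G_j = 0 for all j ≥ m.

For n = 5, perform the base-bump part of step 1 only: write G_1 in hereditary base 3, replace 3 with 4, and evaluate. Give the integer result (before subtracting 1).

256

G_0=5  [base 2] 2^2 + 1  →[2↦3]→  3^3 + 1 = 28  −1 ⇒ G_1=27
G_1=27  [base 3] 3^3  →[3↦4]→  4^4 = 256  −1 ⇒ G_2=255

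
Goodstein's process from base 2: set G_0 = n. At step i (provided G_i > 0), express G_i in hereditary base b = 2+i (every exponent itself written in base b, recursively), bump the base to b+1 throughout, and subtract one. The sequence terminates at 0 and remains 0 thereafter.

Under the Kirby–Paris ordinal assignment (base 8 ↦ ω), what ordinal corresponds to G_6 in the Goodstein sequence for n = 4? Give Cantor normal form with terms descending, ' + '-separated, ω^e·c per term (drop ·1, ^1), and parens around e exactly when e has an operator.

4 —HB2→ 2^2 —bump→ 3^3 = 27 —(−1)→ 26
26 —HB3→ 2·3^2 + 2·3 + 2 —bump→ 2·4^2 + 2·4 + 2 = 42 —(−1)→ 41
41 —HB4→ 2·4^2 + 2·4 + 1 —bump→ 2·5^2 + 2·5 + 1 = 61 —(−1)→ 60
60 —HB5→ 2·5^2 + 2·5 —bump→ 2·6^2 + 2·6 = 84 —(−1)→ 83
83 —HB6→ 2·6^2 + 6 + 5 —bump→ 2·7^2 + 7 + 5 = 110 —(−1)→ 109
109 —HB7→ 2·7^2 + 7 + 4 —bump→ 2·8^2 + 8 + 4 = 140 —(−1)→ 139
139 —HB8→ 2·8^2 + 8 + 3 —bump→ 2·9^2 + 9 + 3 = 174 —(−1)→ 173

ω^2·2 + ω + 3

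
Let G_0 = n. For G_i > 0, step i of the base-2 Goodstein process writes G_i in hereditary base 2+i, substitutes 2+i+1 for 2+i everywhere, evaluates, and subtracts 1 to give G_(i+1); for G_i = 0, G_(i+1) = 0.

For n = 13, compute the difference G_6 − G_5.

13 —HB2→ 2^(2 + 1) + 2^2 + 1 —bump→ 3^(3 + 1) + 3^3 + 1 = 109 —(−1)→ 108
108 —HB3→ 3^(3 + 1) + 3^3 —bump→ 4^(4 + 1) + 4^4 = 1280 —(−1)→ 1279
1279 —HB4→ 4^(4 + 1) + 3·4^3 + 3·4^2 + 3·4 + 3 —bump→ 5^(5 + 1) + 3·5^3 + 3·5^2 + 3·5 + 3 = 16093 —(−1)→ 16092
16092 —HB5→ 5^(5 + 1) + 3·5^3 + 3·5^2 + 3·5 + 2 —bump→ 6^(6 + 1) + 3·6^3 + 3·6^2 + 3·6 + 2 = 280712 —(−1)→ 280711
280711 —HB6→ 6^(6 + 1) + 3·6^3 + 3·6^2 + 3·6 + 1 —bump→ 7^(7 + 1) + 3·7^3 + 3·7^2 + 3·7 + 1 = 5765999 —(−1)→ 5765998
5765998 —HB7→ 7^(7 + 1) + 3·7^3 + 3·7^2 + 3·7 —bump→ 8^(8 + 1) + 3·8^3 + 3·8^2 + 3·8 = 134219480 —(−1)→ 134219479

128453481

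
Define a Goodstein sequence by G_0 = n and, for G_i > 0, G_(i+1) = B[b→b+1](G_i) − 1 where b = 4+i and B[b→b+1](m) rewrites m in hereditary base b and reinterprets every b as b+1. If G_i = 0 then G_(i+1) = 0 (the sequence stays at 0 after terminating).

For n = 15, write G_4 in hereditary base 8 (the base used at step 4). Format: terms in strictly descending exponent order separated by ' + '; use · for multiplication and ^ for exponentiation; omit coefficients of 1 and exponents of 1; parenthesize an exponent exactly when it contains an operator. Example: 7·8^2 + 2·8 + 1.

[0] 15 ≡ 3·4 + 3 (base 4). Lift 5: 18. −1: 17.
[1] 17 ≡ 3·5 + 2 (base 5). Lift 6: 20. −1: 19.
[2] 19 ≡ 3·6 + 1 (base 6). Lift 7: 22. −1: 21.
[3] 21 ≡ 3·7 (base 7). Lift 8: 24. −1: 23.

2·8 + 7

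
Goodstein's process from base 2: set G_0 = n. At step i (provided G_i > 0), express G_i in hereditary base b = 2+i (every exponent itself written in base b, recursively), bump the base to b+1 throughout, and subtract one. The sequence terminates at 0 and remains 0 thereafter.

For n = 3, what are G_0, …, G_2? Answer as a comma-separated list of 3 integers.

3, 3, 3

3 —HB2→ 2 + 1 —bump→ 3 + 1 = 4 —(−1)→ 3
3 —HB3→ 3 —bump→ 4 = 4 —(−1)→ 3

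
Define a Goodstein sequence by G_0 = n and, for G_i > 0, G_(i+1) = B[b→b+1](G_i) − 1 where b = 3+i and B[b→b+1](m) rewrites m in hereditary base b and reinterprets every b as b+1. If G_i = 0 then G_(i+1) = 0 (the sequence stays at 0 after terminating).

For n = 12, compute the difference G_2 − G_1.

8

G_0 = 12. HB_3(12) = 3^2 + 3. Bump = 20. G_1 = 19.
G_1 = 19. HB_4(19) = 4^2 + 3. Bump = 28. G_2 = 27.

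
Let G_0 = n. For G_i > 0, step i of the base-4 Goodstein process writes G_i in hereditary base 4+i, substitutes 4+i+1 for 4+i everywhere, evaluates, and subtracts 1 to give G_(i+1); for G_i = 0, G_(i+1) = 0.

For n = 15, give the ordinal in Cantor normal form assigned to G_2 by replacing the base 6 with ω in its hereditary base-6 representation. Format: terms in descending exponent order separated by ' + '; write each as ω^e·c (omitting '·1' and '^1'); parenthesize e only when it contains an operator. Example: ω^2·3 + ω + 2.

ω·3 + 1

15 —HB4→ 3·4 + 3 —bump→ 3·5 + 3 = 18 —(−1)→ 17
17 —HB5→ 3·5 + 2 —bump→ 3·6 + 2 = 20 —(−1)→ 19
19 —HB6→ 3·6 + 1 —bump→ 3·7 + 1 = 22 —(−1)→ 21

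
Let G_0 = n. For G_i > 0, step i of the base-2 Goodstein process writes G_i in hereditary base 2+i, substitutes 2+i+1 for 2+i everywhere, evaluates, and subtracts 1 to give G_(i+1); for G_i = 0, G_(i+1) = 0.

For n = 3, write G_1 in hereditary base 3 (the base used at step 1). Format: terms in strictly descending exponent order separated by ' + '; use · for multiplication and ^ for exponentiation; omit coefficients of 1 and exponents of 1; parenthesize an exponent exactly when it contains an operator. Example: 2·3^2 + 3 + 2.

3

G_0 = 3. HB_2(3) = 2 + 1. Bump = 4. G_1 = 3.
G_1 = 3. HB_3(3) = 3. Bump = 4. G_2 = 3.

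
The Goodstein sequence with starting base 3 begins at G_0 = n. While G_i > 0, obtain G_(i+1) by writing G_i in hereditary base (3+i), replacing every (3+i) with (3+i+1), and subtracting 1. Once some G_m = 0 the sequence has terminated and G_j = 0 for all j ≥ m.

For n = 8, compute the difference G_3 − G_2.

1

base 3: 8 = 2·3 + 2; at 4: 2·4 + 2 = 10; next = 9
base 4: 9 = 2·4 + 1; at 5: 2·5 + 1 = 11; next = 10
base 5: 10 = 2·5; at 6: 2·6 = 12; next = 11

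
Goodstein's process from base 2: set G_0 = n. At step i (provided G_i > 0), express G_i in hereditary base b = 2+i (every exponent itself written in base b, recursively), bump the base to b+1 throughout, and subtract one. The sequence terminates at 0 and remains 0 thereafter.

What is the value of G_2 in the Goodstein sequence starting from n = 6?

(0) 6|_2 = 2^2 + 2 ↦ 3^3 + 3|_3 = 30 ⇒ 29
(1) 29|_3 = 3^3 + 2 ↦ 4^4 + 2|_4 = 258 ⇒ 257
(2) 257|_4 = 4^4 + 1 ↦ 5^5 + 1|_5 = 3126 ⇒ 3125

257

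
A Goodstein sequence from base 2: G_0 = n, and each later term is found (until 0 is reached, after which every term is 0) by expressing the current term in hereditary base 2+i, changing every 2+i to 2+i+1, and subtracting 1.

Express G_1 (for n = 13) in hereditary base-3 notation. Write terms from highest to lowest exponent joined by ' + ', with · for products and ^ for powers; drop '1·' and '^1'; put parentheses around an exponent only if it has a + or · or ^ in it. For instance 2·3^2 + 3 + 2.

step 0: 13 = 2^(2 + 1) + 2^2 + 1; sub 3 for 2: 3^(3 + 1) + 3^3 + 1; = 109; G_1 = 109−1 = 108
step 1: 108 = 3^(3 + 1) + 3^3; sub 4 for 3: 4^(4 + 1) + 4^4; = 1280; G_2 = 1280−1 = 1279

3^(3 + 1) + 3^3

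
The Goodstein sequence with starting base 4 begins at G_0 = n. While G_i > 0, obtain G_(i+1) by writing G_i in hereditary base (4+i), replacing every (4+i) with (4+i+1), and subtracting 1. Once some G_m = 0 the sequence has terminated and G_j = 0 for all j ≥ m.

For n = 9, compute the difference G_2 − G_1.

step 0: 9 = 2·4 + 1; sub 5 for 4: 2·5 + 1; = 11; G_1 = 11−1 = 10
step 1: 10 = 2·5; sub 6 for 5: 2·6; = 12; G_2 = 12−1 = 11

1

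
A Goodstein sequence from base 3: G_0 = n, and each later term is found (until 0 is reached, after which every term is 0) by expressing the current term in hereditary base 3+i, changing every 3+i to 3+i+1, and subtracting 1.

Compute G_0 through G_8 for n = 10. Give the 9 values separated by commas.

G_0 = 10. HB_3(10) = 3^2 + 1. Bump = 17. G_1 = 16.
G_1 = 16. HB_4(16) = 4^2. Bump = 25. G_2 = 24.
G_2 = 24. HB_5(24) = 4·5 + 4. Bump = 28. G_3 = 27.
G_3 = 27. HB_6(27) = 4·6 + 3. Bump = 31. G_4 = 30.
G_4 = 30. HB_7(30) = 4·7 + 2. Bump = 34. G_5 = 33.
G_5 = 33. HB_8(33) = 4·8 + 1. Bump = 37. G_6 = 36.
G_6 = 36. HB_9(36) = 4·9. Bump = 40. G_7 = 39.
G_7 = 39. HB_10(39) = 3·10 + 9. Bump = 42. G_8 = 41.

10, 16, 24, 27, 30, 33, 36, 39, 41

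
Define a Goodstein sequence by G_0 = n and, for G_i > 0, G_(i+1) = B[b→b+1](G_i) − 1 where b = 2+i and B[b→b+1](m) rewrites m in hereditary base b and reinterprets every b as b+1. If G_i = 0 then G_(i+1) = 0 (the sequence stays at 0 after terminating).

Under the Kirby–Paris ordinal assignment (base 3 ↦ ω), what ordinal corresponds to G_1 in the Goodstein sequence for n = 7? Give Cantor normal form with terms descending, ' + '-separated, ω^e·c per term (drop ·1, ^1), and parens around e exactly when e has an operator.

ω^ω + ω

base 2: 7 = 2^2 + 2 + 1; at 3: 3^3 + 3 + 1 = 31; next = 30
base 3: 30 = 3^3 + 3; at 4: 4^4 + 4 = 260; next = 259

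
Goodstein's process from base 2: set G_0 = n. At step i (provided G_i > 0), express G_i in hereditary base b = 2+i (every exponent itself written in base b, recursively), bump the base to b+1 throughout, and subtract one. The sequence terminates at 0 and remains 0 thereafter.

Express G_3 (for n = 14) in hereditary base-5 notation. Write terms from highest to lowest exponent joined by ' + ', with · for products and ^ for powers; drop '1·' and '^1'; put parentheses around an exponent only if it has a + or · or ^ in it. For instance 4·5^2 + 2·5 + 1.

5^(5 + 1) + 5^5

(0) 14|_2 = 2^(2 + 1) + 2^2 + 2 ↦ 3^(3 + 1) + 3^3 + 3|_3 = 111 ⇒ 110
(1) 110|_3 = 3^(3 + 1) + 3^3 + 2 ↦ 4^(4 + 1) + 4^4 + 2|_4 = 1282 ⇒ 1281
(2) 1281|_4 = 4^(4 + 1) + 4^4 + 1 ↦ 5^(5 + 1) + 5^5 + 1|_5 = 18751 ⇒ 18750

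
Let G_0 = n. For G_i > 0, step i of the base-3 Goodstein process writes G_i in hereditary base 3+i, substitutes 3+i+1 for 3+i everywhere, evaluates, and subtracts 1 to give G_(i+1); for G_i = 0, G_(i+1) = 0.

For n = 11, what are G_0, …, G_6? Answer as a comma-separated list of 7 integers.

[0] 11 ≡ 3^2 + 2 (base 3). Lift 4: 18. −1: 17.
[1] 17 ≡ 4^2 + 1 (base 4). Lift 5: 26. −1: 25.
[2] 25 ≡ 5^2 (base 5). Lift 6: 36. −1: 35.
[3] 35 ≡ 5·6 + 5 (base 6). Lift 7: 40. −1: 39.
[4] 39 ≡ 5·7 + 4 (base 7). Lift 8: 44. −1: 43.
[5] 43 ≡ 5·8 + 3 (base 8). Lift 9: 48. −1: 47.

11, 17, 25, 35, 39, 43, 47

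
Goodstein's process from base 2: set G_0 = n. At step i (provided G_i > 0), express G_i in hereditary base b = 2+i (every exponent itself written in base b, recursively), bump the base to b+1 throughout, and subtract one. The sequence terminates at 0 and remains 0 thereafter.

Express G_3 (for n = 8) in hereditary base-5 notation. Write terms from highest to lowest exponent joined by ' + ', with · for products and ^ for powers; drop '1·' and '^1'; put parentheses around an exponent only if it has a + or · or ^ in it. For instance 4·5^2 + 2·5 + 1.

step 0: 8 = 2^(2 + 1); sub 3 for 2: 3^(3 + 1); = 81; G_1 = 81−1 = 80
step 1: 80 = 2·3^3 + 2·3^2 + 2·3 + 2; sub 4 for 3: 2·4^4 + 2·4^2 + 2·4 + 2; = 554; G_2 = 554−1 = 553
step 2: 553 = 2·4^4 + 2·4^2 + 2·4 + 1; sub 5 for 4: 2·5^5 + 2·5^2 + 2·5 + 1; = 6311; G_3 = 6311−1 = 6310
step 3: 6310 = 2·5^5 + 2·5^2 + 2·5; sub 6 for 5: 2·6^6 + 2·6^2 + 2·6; = 93396; G_4 = 93396−1 = 93395

2·5^5 + 2·5^2 + 2·5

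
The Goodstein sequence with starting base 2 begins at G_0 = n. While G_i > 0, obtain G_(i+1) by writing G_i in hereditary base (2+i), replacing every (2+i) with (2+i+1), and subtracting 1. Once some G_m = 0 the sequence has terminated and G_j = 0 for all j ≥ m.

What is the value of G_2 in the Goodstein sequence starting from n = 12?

1065

base 2: 12 = 2^(2 + 1) + 2^2; at 3: 3^(3 + 1) + 3^3 = 108; next = 107
base 3: 107 = 3^(3 + 1) + 2·3^2 + 2·3 + 2; at 4: 4^(4 + 1) + 2·4^2 + 2·4 + 2 = 1066; next = 1065
base 4: 1065 = 4^(4 + 1) + 2·4^2 + 2·4 + 1; at 5: 5^(5 + 1) + 2·5^2 + 2·5 + 1 = 15686; next = 15685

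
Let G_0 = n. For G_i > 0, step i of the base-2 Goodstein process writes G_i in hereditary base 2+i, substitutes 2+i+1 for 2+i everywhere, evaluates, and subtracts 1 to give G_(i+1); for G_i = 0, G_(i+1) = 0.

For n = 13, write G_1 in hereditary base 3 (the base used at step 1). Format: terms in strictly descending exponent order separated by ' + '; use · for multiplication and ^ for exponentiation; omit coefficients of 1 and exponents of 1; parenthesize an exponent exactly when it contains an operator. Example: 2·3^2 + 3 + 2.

3^(3 + 1) + 3^3

i=0: 13 = 2^(2 + 1) + 2^2 + 1 (b=2); 2→3: 3^(3 + 1) + 3^3 + 1 = 109; 109−1 = 108
i=1: 108 = 3^(3 + 1) + 3^3 (b=3); 3→4: 4^(4 + 1) + 4^4 = 1280; 1280−1 = 1279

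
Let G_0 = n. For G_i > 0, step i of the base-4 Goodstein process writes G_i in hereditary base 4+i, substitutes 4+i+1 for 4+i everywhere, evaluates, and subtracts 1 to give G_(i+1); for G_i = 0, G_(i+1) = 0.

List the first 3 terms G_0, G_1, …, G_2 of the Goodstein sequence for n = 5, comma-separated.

5, 5, 5

G_0=5  [base 4] 4 + 1  →[4↦5]→  5 + 1 = 6  −1 ⇒ G_1=5
G_1=5  [base 5] 5  →[5↦6]→  6 = 6  −1 ⇒ G_2=5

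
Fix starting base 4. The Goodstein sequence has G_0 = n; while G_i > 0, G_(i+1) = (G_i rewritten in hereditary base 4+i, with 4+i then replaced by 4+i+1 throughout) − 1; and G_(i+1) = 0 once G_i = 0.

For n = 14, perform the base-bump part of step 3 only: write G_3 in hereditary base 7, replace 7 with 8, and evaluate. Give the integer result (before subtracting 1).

22

i=0: 14 = 3·4 + 2 (b=4); 4→5: 3·5 + 2 = 17; 17−1 = 16
i=1: 16 = 3·5 + 1 (b=5); 5→6: 3·6 + 1 = 19; 19−1 = 18
i=2: 18 = 3·6 (b=6); 6→7: 3·7 = 21; 21−1 = 20
i=3: 20 = 2·7 + 6 (b=7); 7→8: 2·8 + 6 = 22; 22−1 = 21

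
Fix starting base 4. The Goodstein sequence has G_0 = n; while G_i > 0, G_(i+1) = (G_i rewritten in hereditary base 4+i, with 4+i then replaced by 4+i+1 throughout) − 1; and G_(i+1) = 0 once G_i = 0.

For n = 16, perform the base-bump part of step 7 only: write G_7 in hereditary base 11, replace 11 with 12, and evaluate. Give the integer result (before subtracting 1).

16 —HB4→ 4^2 —bump→ 5^2 = 25 —(−1)→ 24
24 —HB5→ 4·5 + 4 —bump→ 4·6 + 4 = 28 —(−1)→ 27
27 —HB6→ 4·6 + 3 —bump→ 4·7 + 3 = 31 —(−1)→ 30
30 —HB7→ 4·7 + 2 —bump→ 4·8 + 2 = 34 —(−1)→ 33
33 —HB8→ 4·8 + 1 —bump→ 4·9 + 1 = 37 —(−1)→ 36
36 —HB9→ 4·9 —bump→ 4·10 = 40 —(−1)→ 39
39 —HB10→ 3·10 + 9 —bump→ 3·11 + 9 = 42 —(−1)→ 41
41 —HB11→ 3·11 + 8 —bump→ 3·12 + 8 = 44 —(−1)→ 43

44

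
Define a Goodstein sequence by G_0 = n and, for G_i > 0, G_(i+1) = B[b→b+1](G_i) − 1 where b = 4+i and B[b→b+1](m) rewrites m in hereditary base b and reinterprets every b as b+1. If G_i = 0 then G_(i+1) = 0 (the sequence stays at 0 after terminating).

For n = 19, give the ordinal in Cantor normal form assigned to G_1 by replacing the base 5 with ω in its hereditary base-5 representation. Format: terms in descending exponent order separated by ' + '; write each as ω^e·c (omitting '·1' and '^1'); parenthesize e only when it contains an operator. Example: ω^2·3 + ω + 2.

ω^2 + 2

base 4: 19 = 4^2 + 3; at 5: 5^2 + 3 = 28; next = 27
base 5: 27 = 5^2 + 2; at 6: 6^2 + 2 = 38; next = 37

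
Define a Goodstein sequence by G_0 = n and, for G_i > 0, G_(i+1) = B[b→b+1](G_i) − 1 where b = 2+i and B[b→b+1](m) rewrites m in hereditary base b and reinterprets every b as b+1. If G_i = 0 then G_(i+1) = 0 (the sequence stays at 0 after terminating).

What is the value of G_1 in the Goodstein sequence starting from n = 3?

(0) 3|_2 = 2 + 1 ↦ 3 + 1|_3 = 4 ⇒ 3
(1) 3|_3 = 3 ↦ 4|_4 = 4 ⇒ 3

3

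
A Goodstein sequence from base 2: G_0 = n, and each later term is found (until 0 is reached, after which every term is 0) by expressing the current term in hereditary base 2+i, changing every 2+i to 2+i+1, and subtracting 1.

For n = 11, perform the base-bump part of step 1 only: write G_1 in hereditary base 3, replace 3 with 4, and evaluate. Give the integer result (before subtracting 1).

1028

(0) 11|_2 = 2^(2 + 1) + 2 + 1 ↦ 3^(3 + 1) + 3 + 1|_3 = 85 ⇒ 84
(1) 84|_3 = 3^(3 + 1) + 3 ↦ 4^(4 + 1) + 4|_4 = 1028 ⇒ 1027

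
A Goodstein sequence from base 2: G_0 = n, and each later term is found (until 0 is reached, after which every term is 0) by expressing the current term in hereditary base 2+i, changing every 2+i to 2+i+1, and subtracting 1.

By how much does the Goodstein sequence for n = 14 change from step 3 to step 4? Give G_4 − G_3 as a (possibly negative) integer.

[0] 14 ≡ 2^(2 + 1) + 2^2 + 2 (base 2). Lift 3: 111. −1: 110.
[1] 110 ≡ 3^(3 + 1) + 3^3 + 2 (base 3). Lift 4: 1282. −1: 1281.
[2] 1281 ≡ 4^(4 + 1) + 4^4 + 1 (base 4). Lift 5: 18751. −1: 18750.
[3] 18750 ≡ 5^(5 + 1) + 5^5 (base 5). Lift 6: 326592. −1: 326591.

307841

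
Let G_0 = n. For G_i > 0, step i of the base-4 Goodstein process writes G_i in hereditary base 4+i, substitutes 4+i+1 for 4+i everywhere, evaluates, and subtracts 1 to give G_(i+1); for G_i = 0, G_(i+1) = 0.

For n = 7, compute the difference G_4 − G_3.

0

step 0: 7 = 4 + 3; sub 5 for 4: 5 + 3; = 8; G_1 = 8−1 = 7
step 1: 7 = 5 + 2; sub 6 for 5: 6 + 2; = 8; G_2 = 8−1 = 7
step 2: 7 = 6 + 1; sub 7 for 6: 7 + 1; = 8; G_3 = 8−1 = 7
step 3: 7 = 7; sub 8 for 7: 8; = 8; G_4 = 8−1 = 7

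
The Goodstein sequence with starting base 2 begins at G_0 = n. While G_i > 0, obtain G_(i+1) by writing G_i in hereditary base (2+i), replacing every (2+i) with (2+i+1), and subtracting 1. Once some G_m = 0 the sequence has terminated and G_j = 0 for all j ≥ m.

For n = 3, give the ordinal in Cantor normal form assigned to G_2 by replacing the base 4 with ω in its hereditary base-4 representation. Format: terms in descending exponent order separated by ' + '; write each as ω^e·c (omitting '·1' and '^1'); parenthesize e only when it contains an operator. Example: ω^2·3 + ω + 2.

[0] 3 ≡ 2 + 1 (base 2). Lift 3: 4. −1: 3.
[1] 3 ≡ 3 (base 3). Lift 4: 4. −1: 3.
[2] 3 ≡ 3 (base 4). Lift 5: 3. −1: 2.

3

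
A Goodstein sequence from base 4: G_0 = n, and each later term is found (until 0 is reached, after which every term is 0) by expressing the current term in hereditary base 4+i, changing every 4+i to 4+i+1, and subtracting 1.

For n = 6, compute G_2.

G_0=6  [base 4] 4 + 2  →[4↦5]→  5 + 2 = 7  −1 ⇒ G_1=6
G_1=6  [base 5] 5 + 1  →[5↦6]→  6 + 1 = 7  −1 ⇒ G_2=6
G_2=6  [base 6] 6  →[6↦7]→  7 = 7  −1 ⇒ G_3=6

6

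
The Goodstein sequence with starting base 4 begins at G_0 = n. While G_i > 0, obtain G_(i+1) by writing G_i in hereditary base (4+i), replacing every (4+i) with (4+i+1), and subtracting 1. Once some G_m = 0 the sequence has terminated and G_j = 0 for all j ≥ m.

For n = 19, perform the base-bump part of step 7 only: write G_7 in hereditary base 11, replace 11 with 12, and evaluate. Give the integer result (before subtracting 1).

19 —HB4→ 4^2 + 3 —bump→ 5^2 + 3 = 28 —(−1)→ 27
27 —HB5→ 5^2 + 2 —bump→ 6^2 + 2 = 38 —(−1)→ 37
37 —HB6→ 6^2 + 1 —bump→ 7^2 + 1 = 50 —(−1)→ 49
49 —HB7→ 7^2 —bump→ 8^2 = 64 —(−1)→ 63
63 —HB8→ 7·8 + 7 —bump→ 7·9 + 7 = 70 —(−1)→ 69
69 —HB9→ 7·9 + 6 —bump→ 7·10 + 6 = 76 —(−1)→ 75
75 —HB10→ 7·10 + 5 —bump→ 7·11 + 5 = 82 —(−1)→ 81
81 —HB11→ 7·11 + 4 —bump→ 7·12 + 4 = 88 —(−1)→ 87

88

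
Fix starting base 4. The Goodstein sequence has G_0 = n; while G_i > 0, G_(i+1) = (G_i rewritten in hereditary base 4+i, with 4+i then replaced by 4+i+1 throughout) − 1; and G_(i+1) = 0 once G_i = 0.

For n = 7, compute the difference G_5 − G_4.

step 0: 7 = 4 + 3; sub 5 for 4: 5 + 3; = 8; G_1 = 8−1 = 7
step 1: 7 = 5 + 2; sub 6 for 5: 6 + 2; = 8; G_2 = 8−1 = 7
step 2: 7 = 6 + 1; sub 7 for 6: 7 + 1; = 8; G_3 = 8−1 = 7
step 3: 7 = 7; sub 8 for 7: 8; = 8; G_4 = 8−1 = 7
step 4: 7 = 7; sub 9 for 8: 7; = 7; G_5 = 7−1 = 6

-1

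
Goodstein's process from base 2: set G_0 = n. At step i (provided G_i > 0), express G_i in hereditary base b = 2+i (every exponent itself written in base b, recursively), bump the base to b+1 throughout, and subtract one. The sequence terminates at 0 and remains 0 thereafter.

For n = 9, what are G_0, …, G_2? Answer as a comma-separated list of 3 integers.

9, 81, 1023

G_0 = 9. HB_2(9) = 2^(2 + 1) + 1. Bump = 82. G_1 = 81.
G_1 = 81. HB_3(81) = 3^(3 + 1). Bump = 1024. G_2 = 1023.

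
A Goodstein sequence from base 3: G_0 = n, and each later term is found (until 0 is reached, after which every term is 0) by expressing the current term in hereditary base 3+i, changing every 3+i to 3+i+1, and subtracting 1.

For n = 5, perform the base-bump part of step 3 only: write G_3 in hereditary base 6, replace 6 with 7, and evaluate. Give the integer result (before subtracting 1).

5

G_0=5  [base 3] 3 + 2  →[3↦4]→  4 + 2 = 6  −1 ⇒ G_1=5
G_1=5  [base 4] 4 + 1  →[4↦5]→  5 + 1 = 6  −1 ⇒ G_2=5
G_2=5  [base 5] 5  →[5↦6]→  6 = 6  −1 ⇒ G_3=5
G_3=5  [base 6] 5  →[6↦7]→  5 = 5  −1 ⇒ G_4=4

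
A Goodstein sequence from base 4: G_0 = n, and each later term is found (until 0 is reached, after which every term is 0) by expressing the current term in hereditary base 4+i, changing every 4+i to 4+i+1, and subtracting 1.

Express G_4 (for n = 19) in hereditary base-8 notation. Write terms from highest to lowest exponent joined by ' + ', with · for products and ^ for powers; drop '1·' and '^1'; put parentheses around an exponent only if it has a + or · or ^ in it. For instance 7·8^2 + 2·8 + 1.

7·8 + 7

19 —HB4→ 4^2 + 3 —bump→ 5^2 + 3 = 28 —(−1)→ 27
27 —HB5→ 5^2 + 2 —bump→ 6^2 + 2 = 38 —(−1)→ 37
37 —HB6→ 6^2 + 1 —bump→ 7^2 + 1 = 50 —(−1)→ 49
49 —HB7→ 7^2 —bump→ 8^2 = 64 —(−1)→ 63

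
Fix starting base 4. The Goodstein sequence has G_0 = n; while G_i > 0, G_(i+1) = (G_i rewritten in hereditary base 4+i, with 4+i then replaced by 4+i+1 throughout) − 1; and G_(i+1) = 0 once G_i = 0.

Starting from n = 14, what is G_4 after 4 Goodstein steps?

21

14 —HB4→ 3·4 + 2 —bump→ 3·5 + 2 = 17 —(−1)→ 16
16 —HB5→ 3·5 + 1 —bump→ 3·6 + 1 = 19 —(−1)→ 18
18 —HB6→ 3·6 —bump→ 3·7 = 21 —(−1)→ 20
20 —HB7→ 2·7 + 6 —bump→ 2·8 + 6 = 22 —(−1)→ 21
21 —HB8→ 2·8 + 5 —bump→ 2·9 + 5 = 23 —(−1)→ 22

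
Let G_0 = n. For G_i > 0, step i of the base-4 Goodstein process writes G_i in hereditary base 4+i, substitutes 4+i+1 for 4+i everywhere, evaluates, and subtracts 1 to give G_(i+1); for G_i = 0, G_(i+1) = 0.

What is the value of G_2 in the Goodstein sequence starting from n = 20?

(0) 20|_4 = 4^2 + 4 ↦ 5^2 + 5|_5 = 30 ⇒ 29
(1) 29|_5 = 5^2 + 4 ↦ 6^2 + 4|_6 = 40 ⇒ 39

39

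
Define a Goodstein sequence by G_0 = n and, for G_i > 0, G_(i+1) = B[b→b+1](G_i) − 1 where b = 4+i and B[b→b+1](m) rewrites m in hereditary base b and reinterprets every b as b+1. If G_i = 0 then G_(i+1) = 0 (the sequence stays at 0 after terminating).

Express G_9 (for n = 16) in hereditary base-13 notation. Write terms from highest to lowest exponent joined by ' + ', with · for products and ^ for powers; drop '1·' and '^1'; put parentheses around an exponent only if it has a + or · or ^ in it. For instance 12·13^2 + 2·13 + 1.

step 0: 16 = 4^2; sub 5 for 4: 5^2; = 25; G_1 = 25−1 = 24
step 1: 24 = 4·5 + 4; sub 6 for 5: 4·6 + 4; = 28; G_2 = 28−1 = 27
step 2: 27 = 4·6 + 3; sub 7 for 6: 4·7 + 3; = 31; G_3 = 31−1 = 30
step 3: 30 = 4·7 + 2; sub 8 for 7: 4·8 + 2; = 34; G_4 = 34−1 = 33
step 4: 33 = 4·8 + 1; sub 9 for 8: 4·9 + 1; = 37; G_5 = 37−1 = 36
step 5: 36 = 4·9; sub 10 for 9: 4·10; = 40; G_6 = 40−1 = 39
step 6: 39 = 3·10 + 9; sub 11 for 10: 3·11 + 9; = 42; G_7 = 42−1 = 41
step 7: 41 = 3·11 + 8; sub 12 for 11: 3·12 + 8; = 44; G_8 = 44−1 = 43
step 8: 43 = 3·12 + 7; sub 13 for 12: 3·13 + 7; = 46; G_9 = 46−1 = 45

3·13 + 6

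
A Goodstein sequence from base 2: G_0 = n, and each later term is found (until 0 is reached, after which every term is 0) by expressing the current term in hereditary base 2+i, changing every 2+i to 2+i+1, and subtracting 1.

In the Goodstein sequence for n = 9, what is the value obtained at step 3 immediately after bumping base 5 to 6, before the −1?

140744

step 0: 9 = 2^(2 + 1) + 1; sub 3 for 2: 3^(3 + 1) + 1; = 82; G_1 = 82−1 = 81
step 1: 81 = 3^(3 + 1); sub 4 for 3: 4^(4 + 1); = 1024; G_2 = 1024−1 = 1023
step 2: 1023 = 3·4^4 + 3·4^3 + 3·4^2 + 3·4 + 3; sub 5 for 4: 3·5^5 + 3·5^3 + 3·5^2 + 3·5 + 3; = 9843; G_3 = 9843−1 = 9842
step 3: 9842 = 3·5^5 + 3·5^3 + 3·5^2 + 3·5 + 2; sub 6 for 5: 3·6^6 + 3·6^3 + 3·6^2 + 3·6 + 2; = 140744; G_4 = 140744−1 = 140743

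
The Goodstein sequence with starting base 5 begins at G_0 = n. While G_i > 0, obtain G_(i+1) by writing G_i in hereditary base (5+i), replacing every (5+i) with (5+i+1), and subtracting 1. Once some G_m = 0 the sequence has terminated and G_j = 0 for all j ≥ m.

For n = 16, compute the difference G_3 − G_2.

1

G_0 = 16. HB_5(16) = 3·5 + 1. Bump = 19. G_1 = 18.
G_1 = 18. HB_6(18) = 3·6. Bump = 21. G_2 = 20.
G_2 = 20. HB_7(20) = 2·7 + 6. Bump = 22. G_3 = 21.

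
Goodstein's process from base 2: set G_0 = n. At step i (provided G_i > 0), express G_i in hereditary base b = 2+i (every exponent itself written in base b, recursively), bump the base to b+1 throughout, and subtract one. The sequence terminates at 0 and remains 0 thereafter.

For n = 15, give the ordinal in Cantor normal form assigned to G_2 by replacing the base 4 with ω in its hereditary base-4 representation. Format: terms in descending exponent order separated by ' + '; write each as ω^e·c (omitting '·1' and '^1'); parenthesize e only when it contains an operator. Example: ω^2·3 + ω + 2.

ω^(ω + 1) + ω^ω + 3

step 0: 15 = 2^(2 + 1) + 2^2 + 2 + 1; sub 3 for 2: 3^(3 + 1) + 3^3 + 3 + 1; = 112; G_1 = 112−1 = 111
step 1: 111 = 3^(3 + 1) + 3^3 + 3; sub 4 for 3: 4^(4 + 1) + 4^4 + 4; = 1284; G_2 = 1284−1 = 1283
step 2: 1283 = 4^(4 + 1) + 4^4 + 3; sub 5 for 4: 5^(5 + 1) + 5^5 + 3; = 18753; G_3 = 18753−1 = 18752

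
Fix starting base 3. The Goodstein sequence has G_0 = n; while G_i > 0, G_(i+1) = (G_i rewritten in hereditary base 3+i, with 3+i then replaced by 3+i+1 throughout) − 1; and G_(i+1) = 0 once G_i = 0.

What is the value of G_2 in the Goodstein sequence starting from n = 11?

G_0 = 11. HB_3(11) = 3^2 + 2. Bump = 18. G_1 = 17.
G_1 = 17. HB_4(17) = 4^2 + 1. Bump = 26. G_2 = 25.
G_2 = 25. HB_5(25) = 5^2. Bump = 36. G_3 = 35.

25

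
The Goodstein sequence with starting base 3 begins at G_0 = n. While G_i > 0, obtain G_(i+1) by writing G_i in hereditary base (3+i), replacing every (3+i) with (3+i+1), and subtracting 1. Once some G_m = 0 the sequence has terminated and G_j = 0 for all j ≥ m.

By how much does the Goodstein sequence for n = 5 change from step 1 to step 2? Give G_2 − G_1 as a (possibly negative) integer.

base 3: 5 = 3 + 2; at 4: 4 + 2 = 6; next = 5
base 4: 5 = 4 + 1; at 5: 5 + 1 = 6; next = 5

0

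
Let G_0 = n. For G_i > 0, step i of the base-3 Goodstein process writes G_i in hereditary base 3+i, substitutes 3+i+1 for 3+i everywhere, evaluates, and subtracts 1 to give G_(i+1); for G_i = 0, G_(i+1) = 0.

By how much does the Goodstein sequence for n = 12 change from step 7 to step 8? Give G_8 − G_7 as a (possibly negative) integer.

6

(0) 12|_3 = 3^2 + 3 ↦ 4^2 + 4|_4 = 20 ⇒ 19
(1) 19|_4 = 4^2 + 3 ↦ 5^2 + 3|_5 = 28 ⇒ 27
(2) 27|_5 = 5^2 + 2 ↦ 6^2 + 2|_6 = 38 ⇒ 37
(3) 37|_6 = 6^2 + 1 ↦ 7^2 + 1|_7 = 50 ⇒ 49
(4) 49|_7 = 7^2 ↦ 8^2|_8 = 64 ⇒ 63
(5) 63|_8 = 7·8 + 7 ↦ 7·9 + 7|_9 = 70 ⇒ 69
(6) 69|_9 = 7·9 + 6 ↦ 7·10 + 6|_10 = 76 ⇒ 75
(7) 75|_10 = 7·10 + 5 ↦ 7·11 + 5|_11 = 82 ⇒ 81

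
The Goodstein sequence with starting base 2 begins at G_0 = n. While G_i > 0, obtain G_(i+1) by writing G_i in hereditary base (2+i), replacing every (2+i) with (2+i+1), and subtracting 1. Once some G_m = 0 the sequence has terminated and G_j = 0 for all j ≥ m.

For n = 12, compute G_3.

(0) 12|_2 = 2^(2 + 1) + 2^2 ↦ 3^(3 + 1) + 3^3|_3 = 108 ⇒ 107
(1) 107|_3 = 3^(3 + 1) + 2·3^2 + 2·3 + 2 ↦ 4^(4 + 1) + 2·4^2 + 2·4 + 2|_4 = 1066 ⇒ 1065
(2) 1065|_4 = 4^(4 + 1) + 2·4^2 + 2·4 + 1 ↦ 5^(5 + 1) + 2·5^2 + 2·5 + 1|_5 = 15686 ⇒ 15685
(3) 15685|_5 = 5^(5 + 1) + 2·5^2 + 2·5 ↦ 6^(6 + 1) + 2·6^2 + 2·6|_6 = 280020 ⇒ 280019

15685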